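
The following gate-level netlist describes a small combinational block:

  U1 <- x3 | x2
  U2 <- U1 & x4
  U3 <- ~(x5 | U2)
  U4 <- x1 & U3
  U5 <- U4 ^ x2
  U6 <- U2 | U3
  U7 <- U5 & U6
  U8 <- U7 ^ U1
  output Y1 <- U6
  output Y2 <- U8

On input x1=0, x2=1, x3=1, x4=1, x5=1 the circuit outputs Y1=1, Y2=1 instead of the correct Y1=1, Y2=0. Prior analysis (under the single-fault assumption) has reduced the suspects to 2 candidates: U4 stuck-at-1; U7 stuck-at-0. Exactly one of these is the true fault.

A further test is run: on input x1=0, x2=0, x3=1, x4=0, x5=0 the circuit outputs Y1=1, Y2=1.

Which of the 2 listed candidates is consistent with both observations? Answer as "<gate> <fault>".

Evaluate each candidate on input x1=0, x2=0, x3=1, x4=0, x5=0:
  U4 stuck-at-1: U1=1, U2=0, U3=1, U4=1 [stuck-at-1], U5=1, U6=1, U7=1, U8=0 → Y1=1, Y2=0 — eliminated
  U7 stuck-at-0: U1=1, U2=0, U3=1, U4=0, U5=0, U6=1, U7=0 [stuck-at-0], U8=1 → Y1=1, Y2=1 — matches
Only U7 stuck-at-0 reproduces the observed Y1=1, Y2=1.

U7 stuck-at-0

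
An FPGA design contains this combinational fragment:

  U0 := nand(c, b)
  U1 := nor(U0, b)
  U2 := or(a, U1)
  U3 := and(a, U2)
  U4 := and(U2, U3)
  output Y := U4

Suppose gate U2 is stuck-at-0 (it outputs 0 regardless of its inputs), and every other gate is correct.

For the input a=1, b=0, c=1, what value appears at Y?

0

Propagate with U2 forced: U0=1, U1=0, U2=0 [stuck-at-0], U3=0, U4=0.
So Y = 0. (Without the fault it would be 1.)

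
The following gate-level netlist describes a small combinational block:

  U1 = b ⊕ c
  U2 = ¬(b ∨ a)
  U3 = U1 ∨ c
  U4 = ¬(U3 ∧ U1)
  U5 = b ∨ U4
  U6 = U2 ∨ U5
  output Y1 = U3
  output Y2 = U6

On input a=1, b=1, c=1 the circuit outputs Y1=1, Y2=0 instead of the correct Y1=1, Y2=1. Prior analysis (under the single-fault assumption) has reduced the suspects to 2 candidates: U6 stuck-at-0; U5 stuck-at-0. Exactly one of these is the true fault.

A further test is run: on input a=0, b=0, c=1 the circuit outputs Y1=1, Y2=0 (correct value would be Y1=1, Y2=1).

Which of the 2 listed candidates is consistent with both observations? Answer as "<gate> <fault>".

Evaluate each candidate on input a=0, b=0, c=1:
  U6 stuck-at-0: U1=1, U2=1, U3=1, U4=0, U5=0, U6=0 [stuck-at-0] → Y1=1, Y2=0 — matches
  U5 stuck-at-0: U1=1, U2=1, U3=1, U4=0, U5=0 [stuck-at-0], U6=1 → Y1=1, Y2=1 — eliminated
Only U6 stuck-at-0 reproduces the observed Y1=1, Y2=0.

U6 stuck-at-0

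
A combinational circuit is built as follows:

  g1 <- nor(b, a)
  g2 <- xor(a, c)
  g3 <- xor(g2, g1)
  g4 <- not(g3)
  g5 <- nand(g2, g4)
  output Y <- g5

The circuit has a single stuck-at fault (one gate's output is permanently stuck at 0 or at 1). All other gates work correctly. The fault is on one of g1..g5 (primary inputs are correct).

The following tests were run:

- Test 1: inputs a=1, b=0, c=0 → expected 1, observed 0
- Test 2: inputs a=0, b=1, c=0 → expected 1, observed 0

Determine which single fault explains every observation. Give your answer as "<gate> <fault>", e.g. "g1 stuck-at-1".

Fault-free values for test 1 (a=1, b=0, c=0): g1=0, g2=1, g3=1, g4=0, g5=1, giving Y=1. Observed 0.
Test 1: faults giving observed 0 are {g1 stuck-at-1, g3 stuck-at-0, g4 stuck-at-1, g5 stuck-at-0}.
Test 2 (a=0, b=1, c=0): fault-free g1=0, g2=0, g3=0, g4=1, g5=1 → 1; observed 0. Eliminates g1 stuck-at-1, g3 stuck-at-0, g4 stuck-at-1.
Only g5 stuck-at-0 is consistent with every test.

g5 stuck-at-0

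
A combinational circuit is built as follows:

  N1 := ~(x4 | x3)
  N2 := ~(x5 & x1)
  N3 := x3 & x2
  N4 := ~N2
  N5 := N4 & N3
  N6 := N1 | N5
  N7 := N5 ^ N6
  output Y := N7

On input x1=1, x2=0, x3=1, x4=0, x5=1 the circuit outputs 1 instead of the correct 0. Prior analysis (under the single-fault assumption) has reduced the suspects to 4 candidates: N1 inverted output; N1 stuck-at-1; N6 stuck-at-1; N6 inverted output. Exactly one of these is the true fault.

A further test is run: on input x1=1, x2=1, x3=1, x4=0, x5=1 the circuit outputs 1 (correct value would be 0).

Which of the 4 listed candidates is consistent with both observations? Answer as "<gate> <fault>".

Evaluate each candidate on input x1=1, x2=1, x3=1, x4=0, x5=1:
  N1 inverted output: N1=1 [inverted output], N2=0, N3=1, N4=1, N5=1, N6=1, N7=0 → 0 — eliminated
  N1 stuck-at-1: N1=1 [stuck-at-1], N2=0, N3=1, N4=1, N5=1, N6=1, N7=0 → 0 — eliminated
  N6 stuck-at-1: N1=0, N2=0, N3=1, N4=1, N5=1, N6=1 [stuck-at-1], N7=0 → 0 — eliminated
  N6 inverted output: N1=0, N2=0, N3=1, N4=1, N5=1, N6=0 [inverted output], N7=1 → 1 — matches
Only N6 inverted output reproduces the observed 1.

N6 inverted output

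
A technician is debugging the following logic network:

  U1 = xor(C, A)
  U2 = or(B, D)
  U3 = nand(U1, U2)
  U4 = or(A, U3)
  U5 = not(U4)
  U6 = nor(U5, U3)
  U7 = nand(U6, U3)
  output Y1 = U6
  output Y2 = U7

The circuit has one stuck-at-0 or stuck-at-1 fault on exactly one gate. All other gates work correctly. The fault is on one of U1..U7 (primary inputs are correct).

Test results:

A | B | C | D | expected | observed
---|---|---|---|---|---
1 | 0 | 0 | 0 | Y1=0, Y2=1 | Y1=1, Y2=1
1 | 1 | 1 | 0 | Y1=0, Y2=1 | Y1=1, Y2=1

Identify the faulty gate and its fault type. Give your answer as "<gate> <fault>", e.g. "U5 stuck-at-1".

U3 stuck-at-0

Fault-free values for test 1 (A=1, B=0, C=0, D=0): U1=1, U2=0, U3=1, U4=1, U5=0, U6=0, U7=1, giving Y1=0, Y2=1. Observed Y1=1, Y2=1.
Test 1: faults giving observed Y1=1, Y2=1 are {U2 stuck-at-1, U3 stuck-at-0}.
Test 2 (A=1, B=1, C=1, D=0): fault-free U1=0, U2=1, U3=1, U4=1, U5=0, U6=0, U7=1 → Y1=0, Y2=1; observed Y1=1, Y2=1. Eliminates U2 stuck-at-1.
Only U3 stuck-at-0 is consistent with every test.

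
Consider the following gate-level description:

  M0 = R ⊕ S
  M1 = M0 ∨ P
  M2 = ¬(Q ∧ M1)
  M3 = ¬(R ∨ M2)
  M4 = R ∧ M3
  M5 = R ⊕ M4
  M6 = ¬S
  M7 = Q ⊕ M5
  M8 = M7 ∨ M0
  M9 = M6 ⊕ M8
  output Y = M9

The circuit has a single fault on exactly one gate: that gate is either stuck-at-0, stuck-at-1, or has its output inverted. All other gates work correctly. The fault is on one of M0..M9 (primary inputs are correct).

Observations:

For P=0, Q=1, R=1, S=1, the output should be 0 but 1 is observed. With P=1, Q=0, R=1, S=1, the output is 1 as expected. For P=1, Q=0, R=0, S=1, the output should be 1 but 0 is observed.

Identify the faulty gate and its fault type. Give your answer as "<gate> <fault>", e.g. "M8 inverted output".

M0 inverted output

Fault-free values for test 1 (P=0, Q=1, R=1, S=1): M0=0, M1=0, M2=1, M3=0, M4=0, M5=1, M6=0, M7=0, M8=0, M9=0, giving Y=0. Observed 1.
Test 1: faults giving observed 1 are {M0 stuck-at-1, M0 inverted output, M3 stuck-at-1, M3 inverted output, M4 stuck-at-1, M4 inverted output, M5 stuck-at-0, M5 inverted output, M6 stuck-at-1, M6 inverted output, M7 stuck-at-1, M7 inverted output, M8 stuck-at-1, M8 inverted output, M9 stuck-at-1, M9 inverted output}.
Test 2 (P=1, Q=0, R=1, S=1): fault-free M0=0, M1=1, M2=1, M3=0, M4=0, M5=1, M6=0, M7=1, M8=1, M9=1 → 1; observed 1. Eliminates M3 stuck-at-1, M3 inverted output, M4 stuck-at-1, M4 inverted output, M5 stuck-at-0, M5 inverted output, M6 stuck-at-1, M6 inverted output, M7 inverted output, M8 inverted output, M9 inverted output.
Test 3 (P=1, Q=0, R=0, S=1): fault-free M0=1, M1=1, M2=1, M3=0, M4=0, M5=0, M6=0, M7=0, M8=1, M9=1 → 1; observed 0. Eliminates M0 stuck-at-1, M7 stuck-at-1, M8 stuck-at-1, M9 stuck-at-1.
Only M0 inverted output is consistent with every test.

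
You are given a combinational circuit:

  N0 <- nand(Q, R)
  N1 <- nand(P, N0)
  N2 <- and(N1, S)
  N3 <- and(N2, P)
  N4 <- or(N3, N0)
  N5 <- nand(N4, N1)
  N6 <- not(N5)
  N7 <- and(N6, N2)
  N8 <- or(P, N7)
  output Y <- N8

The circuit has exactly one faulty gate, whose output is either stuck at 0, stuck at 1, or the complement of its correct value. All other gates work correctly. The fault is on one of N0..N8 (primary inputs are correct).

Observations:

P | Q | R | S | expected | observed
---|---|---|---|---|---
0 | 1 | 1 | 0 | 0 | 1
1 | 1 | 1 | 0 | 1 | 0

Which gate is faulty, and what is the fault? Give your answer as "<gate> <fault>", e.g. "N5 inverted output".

Fault-free values for test 1 (P=0, Q=1, R=1, S=0): N0=0, N1=1, N2=0, N3=0, N4=0, N5=1, N6=0, N7=0, N8=0, giving Y=0. Observed 1.
Test 1: faults giving observed 1 are {N7 stuck-at-1, N7 inverted output, N8 stuck-at-1, N8 inverted output}.
Test 2 (P=1, Q=1, R=1, S=0): fault-free N0=0, N1=1, N2=0, N3=0, N4=0, N5=1, N6=0, N7=0, N8=1 → 1; observed 0. Eliminates N7 stuck-at-1, N7 inverted output, N8 stuck-at-1.
Only N8 inverted output is consistent with every test.

N8 inverted output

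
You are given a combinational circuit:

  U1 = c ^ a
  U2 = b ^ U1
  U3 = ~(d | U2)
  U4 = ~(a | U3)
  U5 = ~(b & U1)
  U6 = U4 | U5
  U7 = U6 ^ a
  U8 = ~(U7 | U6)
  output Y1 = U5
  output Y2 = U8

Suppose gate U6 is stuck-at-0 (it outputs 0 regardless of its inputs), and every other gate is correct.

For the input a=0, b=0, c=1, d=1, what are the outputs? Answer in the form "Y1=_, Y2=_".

Propagate with U6 forced: U1=1, U2=1, U3=0, U4=1, U5=1, U6=0 [stuck-at-0], U7=0, U8=1.
So the outputs are Y1=1, Y2=1. (Without the fault they would be Y1=1, Y2=0.)

Y1=1, Y2=1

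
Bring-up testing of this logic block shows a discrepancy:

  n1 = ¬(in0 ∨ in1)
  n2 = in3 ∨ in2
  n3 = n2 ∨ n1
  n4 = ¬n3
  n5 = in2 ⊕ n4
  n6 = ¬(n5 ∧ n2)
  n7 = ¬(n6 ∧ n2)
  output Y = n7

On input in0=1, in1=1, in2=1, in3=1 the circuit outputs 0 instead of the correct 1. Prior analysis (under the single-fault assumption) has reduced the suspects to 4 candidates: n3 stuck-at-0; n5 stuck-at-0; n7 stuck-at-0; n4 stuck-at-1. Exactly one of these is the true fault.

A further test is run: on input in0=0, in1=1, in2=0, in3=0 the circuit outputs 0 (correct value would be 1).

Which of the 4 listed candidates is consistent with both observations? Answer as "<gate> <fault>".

n7 stuck-at-0

Evaluate each candidate on input in0=0, in1=1, in2=0, in3=0:
  n3 stuck-at-0: n1=0, n2=0, n3=0 [stuck-at-0], n4=1, n5=1, n6=1, n7=1 → 1 — eliminated
  n5 stuck-at-0: n1=0, n2=0, n3=0, n4=1, n5=0 [stuck-at-0], n6=1, n7=1 → 1 — eliminated
  n7 stuck-at-0: n1=0, n2=0, n3=0, n4=1, n5=1, n6=1, n7=0 [stuck-at-0] → 0 — matches
  n4 stuck-at-1: n1=0, n2=0, n3=0, n4=1 [stuck-at-1], n5=1, n6=1, n7=1 → 1 — eliminated
Only n7 stuck-at-0 reproduces the observed 0.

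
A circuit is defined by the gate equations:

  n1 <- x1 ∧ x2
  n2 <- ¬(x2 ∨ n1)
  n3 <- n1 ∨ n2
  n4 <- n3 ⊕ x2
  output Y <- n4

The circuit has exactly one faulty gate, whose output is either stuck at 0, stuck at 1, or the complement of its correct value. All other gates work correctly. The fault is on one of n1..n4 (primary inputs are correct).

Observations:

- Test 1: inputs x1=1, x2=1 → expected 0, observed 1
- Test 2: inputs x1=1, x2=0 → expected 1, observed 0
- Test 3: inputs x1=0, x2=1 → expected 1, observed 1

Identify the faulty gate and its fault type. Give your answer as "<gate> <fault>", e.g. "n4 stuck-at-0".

Fault-free values for test 1 (x1=1, x2=1): n1=1, n2=0, n3=1, n4=0, giving Y=0. Observed 1.
Test 1: faults giving observed 1 are {n1 stuck-at-0, n1 inverted output, n3 stuck-at-0, n3 inverted output, n4 stuck-at-1, n4 inverted output}.
Test 2 (x1=1, x2=0): fault-free n1=0, n2=1, n3=1, n4=1 → 1; observed 0. Eliminates n1 stuck-at-0, n1 inverted output, n4 stuck-at-1.
Test 3 (x1=0, x2=1): fault-free n1=0, n2=0, n3=0, n4=1 → 1; observed 1. Eliminates n3 inverted output, n4 inverted output.
Only n3 stuck-at-0 is consistent with every test.

n3 stuck-at-0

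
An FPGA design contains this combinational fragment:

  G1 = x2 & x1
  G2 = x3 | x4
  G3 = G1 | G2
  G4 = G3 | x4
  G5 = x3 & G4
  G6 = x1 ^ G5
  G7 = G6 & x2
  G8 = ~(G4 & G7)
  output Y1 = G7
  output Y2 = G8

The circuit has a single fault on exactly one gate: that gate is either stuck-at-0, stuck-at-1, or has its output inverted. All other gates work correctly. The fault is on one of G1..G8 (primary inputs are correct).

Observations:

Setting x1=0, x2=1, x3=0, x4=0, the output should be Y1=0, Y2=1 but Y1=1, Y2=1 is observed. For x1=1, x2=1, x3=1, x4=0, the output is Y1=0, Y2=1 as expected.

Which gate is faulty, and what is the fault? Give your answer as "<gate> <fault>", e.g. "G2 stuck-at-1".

Fault-free values for test 1 (x1=0, x2=1, x3=0, x4=0): G1=0, G2=0, G3=0, G4=0, G5=0, G6=0, G7=0, G8=1, giving Y1=0, Y2=1. Observed Y1=1, Y2=1.
Test 1: faults giving observed Y1=1, Y2=1 are {G5 stuck-at-1, G5 inverted output, G6 stuck-at-1, G6 inverted output, G7 stuck-at-1, G7 inverted output}.
Test 2 (x1=1, x2=1, x3=1, x4=0): fault-free G1=1, G2=1, G3=1, G4=1, G5=1, G6=0, G7=0, G8=1 → Y1=0, Y2=1; observed Y1=0, Y2=1. Eliminates G5 inverted output, G6 stuck-at-1, G6 inverted output, G7 stuck-at-1, G7 inverted output.
Only G5 stuck-at-1 is consistent with every test.

G5 stuck-at-1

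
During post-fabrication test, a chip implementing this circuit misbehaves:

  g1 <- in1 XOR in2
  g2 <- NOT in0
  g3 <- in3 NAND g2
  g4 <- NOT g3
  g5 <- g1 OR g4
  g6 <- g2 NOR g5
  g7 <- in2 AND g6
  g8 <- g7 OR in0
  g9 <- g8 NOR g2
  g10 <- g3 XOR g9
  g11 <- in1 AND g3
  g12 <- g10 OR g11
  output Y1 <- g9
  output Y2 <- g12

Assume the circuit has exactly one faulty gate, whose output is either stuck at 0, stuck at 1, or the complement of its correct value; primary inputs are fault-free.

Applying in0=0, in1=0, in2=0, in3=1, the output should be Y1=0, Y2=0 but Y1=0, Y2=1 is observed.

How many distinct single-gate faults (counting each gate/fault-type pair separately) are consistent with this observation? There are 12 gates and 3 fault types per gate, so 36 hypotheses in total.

8

Fault-free: g1=0, g2=1, g3=0, g4=1, g5=1, g6=0, g7=0, g8=0, g9=0, g10=0, g11=0, g12=0 → Y1=0, Y2=0. Observed Y1=0, Y2=1.
  g1: none of the 3 fault types match ✗
  g2: none of the 3 fault types match ✗
  g3: stuck-at-1, inverted output ✓; others ✗
  g4: none of the 3 fault types match ✗
  g5: none of the 3 fault types match ✗
  g6: none of the 3 fault types match ✗
  g7: none of the 3 fault types match ✗
  g8: none of the 3 fault types match ✗
  g9: none of the 3 fault types match ✗
  g10: stuck-at-1, inverted output ✓; others ✗
  g11: stuck-at-1, inverted output ✓; others ✗
  g12: stuck-at-1, inverted output ✓; others ✗
Consistent faults: {g3 stuck-at-1, g3 inverted output, g10 stuck-at-1, g10 inverted output, g11 stuck-at-1, g11 inverted output, g12 stuck-at-1, g12 inverted output} — 8 in all.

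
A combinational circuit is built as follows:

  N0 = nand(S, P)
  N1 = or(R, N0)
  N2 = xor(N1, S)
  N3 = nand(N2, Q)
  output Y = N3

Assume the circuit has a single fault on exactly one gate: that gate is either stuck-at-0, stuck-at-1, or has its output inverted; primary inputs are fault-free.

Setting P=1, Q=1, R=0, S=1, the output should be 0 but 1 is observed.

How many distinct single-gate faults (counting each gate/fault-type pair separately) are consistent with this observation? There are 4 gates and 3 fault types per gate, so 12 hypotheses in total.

8

Fault-free: N0=0, N1=0, N2=1, N3=0 → 0. Observed 1.
  N0 stuck-at-0: output 0 ✗
  N0 stuck-at-1: output 1 ✓
  N0 inverted output: output 1 ✓
  N1 stuck-at-0: output 0 ✗
  N1 stuck-at-1: output 1 ✓
  N1 inverted output: output 1 ✓
  N2 stuck-at-0: output 1 ✓
  N2 stuck-at-1: output 0 ✗
  N2 inverted output: output 1 ✓
  N3 stuck-at-0: output 0 ✗
  N3 stuck-at-1: output 1 ✓
  N3 inverted output: output 1 ✓
Consistent faults: {N0 stuck-at-1, N0 inverted output, N1 stuck-at-1, N1 inverted output, N2 stuck-at-0, N2 inverted output, N3 stuck-at-1, N3 inverted output} — 8 in all.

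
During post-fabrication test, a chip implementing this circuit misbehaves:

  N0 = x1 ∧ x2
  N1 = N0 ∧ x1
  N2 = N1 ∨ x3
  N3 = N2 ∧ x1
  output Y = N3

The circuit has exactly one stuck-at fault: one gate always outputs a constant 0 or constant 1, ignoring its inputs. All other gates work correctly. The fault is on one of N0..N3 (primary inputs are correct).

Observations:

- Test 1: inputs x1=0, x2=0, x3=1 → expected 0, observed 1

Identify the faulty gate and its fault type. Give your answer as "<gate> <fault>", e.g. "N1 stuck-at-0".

Fault-free values for test 1 (x1=0, x2=0, x3=1): N0=0, N1=0, N2=1, N3=0, giving Y=0. Observed 1.
Test 1: faults giving observed 1 are {N3 stuck-at-1}.
Only N3 stuck-at-1 is consistent with every test.

N3 stuck-at-1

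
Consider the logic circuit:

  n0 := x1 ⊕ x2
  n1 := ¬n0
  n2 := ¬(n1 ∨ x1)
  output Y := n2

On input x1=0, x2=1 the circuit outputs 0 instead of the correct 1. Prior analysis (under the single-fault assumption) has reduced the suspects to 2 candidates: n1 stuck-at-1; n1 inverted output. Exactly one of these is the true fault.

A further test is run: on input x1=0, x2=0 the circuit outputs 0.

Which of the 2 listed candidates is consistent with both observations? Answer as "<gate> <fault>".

Evaluate each candidate on input x1=0, x2=0:
  n1 stuck-at-1: n0=0, n1=1 [stuck-at-1], n2=0 → 0 — matches
  n1 inverted output: n0=0, n1=0 [inverted output], n2=1 → 1 — eliminated
Only n1 stuck-at-1 reproduces the observed 0.

n1 stuck-at-1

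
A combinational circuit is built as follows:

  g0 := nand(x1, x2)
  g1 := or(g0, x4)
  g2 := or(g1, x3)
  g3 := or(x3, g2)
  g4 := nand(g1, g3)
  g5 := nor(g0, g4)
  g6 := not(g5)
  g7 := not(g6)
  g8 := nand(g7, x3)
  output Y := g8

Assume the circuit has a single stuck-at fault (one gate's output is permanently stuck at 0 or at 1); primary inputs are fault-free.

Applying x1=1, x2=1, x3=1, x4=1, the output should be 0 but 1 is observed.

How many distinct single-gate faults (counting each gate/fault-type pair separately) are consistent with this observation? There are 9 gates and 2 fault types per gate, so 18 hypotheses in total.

8

Fault-free: g0=0, g1=1, g2=1, g3=1, g4=0, g5=1, g6=0, g7=1, g8=0 → 0. Observed 1.
  g0: stuck-at-1 ✓; others ✗
  g1: stuck-at-0 ✓; others ✗
  g2: none of the 2 fault types match ✗
  g3: stuck-at-0 ✓; others ✗
  g4: stuck-at-1 ✓; others ✗
  g5: stuck-at-0 ✓; others ✗
  g6: stuck-at-1 ✓; others ✗
  g7: stuck-at-0 ✓; others ✗
  g8: stuck-at-1 ✓; others ✗
Consistent faults: {g0 stuck-at-1, g1 stuck-at-0, g3 stuck-at-0, g4 stuck-at-1, g5 stuck-at-0, g6 stuck-at-1, g7 stuck-at-0, g8 stuck-at-1} — 8 in all.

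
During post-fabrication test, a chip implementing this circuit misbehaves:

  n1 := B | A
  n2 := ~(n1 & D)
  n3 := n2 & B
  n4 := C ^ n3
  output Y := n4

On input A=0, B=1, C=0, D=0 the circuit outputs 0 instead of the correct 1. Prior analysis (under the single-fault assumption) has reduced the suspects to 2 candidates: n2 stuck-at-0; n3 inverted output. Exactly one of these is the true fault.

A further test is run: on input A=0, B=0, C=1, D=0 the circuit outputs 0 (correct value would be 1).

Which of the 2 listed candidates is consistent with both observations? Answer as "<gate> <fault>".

Evaluate each candidate on input A=0, B=0, C=1, D=0:
  n2 stuck-at-0: n1=0, n2=0 [stuck-at-0], n3=0, n4=1 → 1 — eliminated
  n3 inverted output: n1=0, n2=1, n3=1 [inverted output], n4=0 → 0 — matches
Only n3 inverted output reproduces the observed 0.

n3 inverted output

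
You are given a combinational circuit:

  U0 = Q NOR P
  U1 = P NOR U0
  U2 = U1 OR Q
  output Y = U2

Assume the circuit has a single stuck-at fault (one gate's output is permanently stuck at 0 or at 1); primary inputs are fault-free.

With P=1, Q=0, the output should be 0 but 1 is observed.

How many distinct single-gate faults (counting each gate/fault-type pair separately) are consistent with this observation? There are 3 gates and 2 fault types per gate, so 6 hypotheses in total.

Fault-free: U0=0, U1=0, U2=0 → 0. Observed 1.
  U0 stuck-at-0: output 0 ✗
  U0 stuck-at-1: output 0 ✗
  U1 stuck-at-0: output 0 ✗
  U1 stuck-at-1: output 1 ✓
  U2 stuck-at-0: output 0 ✗
  U2 stuck-at-1: output 1 ✓
Consistent faults: {U1 stuck-at-1, U2 stuck-at-1} — 2 in all.

2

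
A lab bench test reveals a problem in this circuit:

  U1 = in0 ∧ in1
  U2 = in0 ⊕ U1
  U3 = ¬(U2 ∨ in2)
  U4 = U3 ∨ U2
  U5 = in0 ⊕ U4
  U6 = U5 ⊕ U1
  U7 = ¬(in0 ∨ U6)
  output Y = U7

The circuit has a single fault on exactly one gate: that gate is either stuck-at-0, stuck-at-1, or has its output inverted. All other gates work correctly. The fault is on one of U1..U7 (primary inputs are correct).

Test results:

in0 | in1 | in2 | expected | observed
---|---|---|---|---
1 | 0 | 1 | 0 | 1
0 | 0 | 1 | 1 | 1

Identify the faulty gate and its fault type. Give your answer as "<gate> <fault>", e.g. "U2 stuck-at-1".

U7 stuck-at-1

Fault-free values for test 1 (in0=1, in1=0, in2=1): U1=0, U2=1, U3=0, U4=1, U5=0, U6=0, U7=0, giving Y=0. Observed 1.
Test 1: faults giving observed 1 are {U7 stuck-at-1, U7 inverted output}.
Test 2 (in0=0, in1=0, in2=1): fault-free U1=0, U2=0, U3=0, U4=0, U5=0, U6=0, U7=1 → 1; observed 1. Eliminates U7 inverted output.
Only U7 stuck-at-1 is consistent with every test.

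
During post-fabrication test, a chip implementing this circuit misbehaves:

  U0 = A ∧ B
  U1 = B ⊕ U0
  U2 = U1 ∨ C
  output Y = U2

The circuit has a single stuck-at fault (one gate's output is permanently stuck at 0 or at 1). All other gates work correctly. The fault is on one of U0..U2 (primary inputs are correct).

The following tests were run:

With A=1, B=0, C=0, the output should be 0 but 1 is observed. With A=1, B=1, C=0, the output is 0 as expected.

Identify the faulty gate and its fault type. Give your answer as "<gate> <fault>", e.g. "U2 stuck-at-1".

Fault-free values for test 1 (A=1, B=0, C=0): U0=0, U1=0, U2=0, giving Y=0. Observed 1.
Test 1: faults giving observed 1 are {U0 stuck-at-1, U1 stuck-at-1, U2 stuck-at-1}.
Test 2 (A=1, B=1, C=0): fault-free U0=1, U1=0, U2=0 → 0; observed 0. Eliminates U1 stuck-at-1, U2 stuck-at-1.
Only U0 stuck-at-1 is consistent with every test.

U0 stuck-at-1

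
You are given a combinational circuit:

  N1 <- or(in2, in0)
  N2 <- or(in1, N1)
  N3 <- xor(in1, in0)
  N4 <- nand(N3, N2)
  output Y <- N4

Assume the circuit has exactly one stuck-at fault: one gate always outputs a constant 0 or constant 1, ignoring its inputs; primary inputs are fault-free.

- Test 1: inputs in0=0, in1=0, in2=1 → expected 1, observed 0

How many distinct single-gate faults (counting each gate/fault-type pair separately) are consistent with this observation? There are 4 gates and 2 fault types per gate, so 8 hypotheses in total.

Fault-free: N1=1, N2=1, N3=0, N4=1 → 1. Observed 0.
  N1 stuck-at-0: output 1 ✗
  N1 stuck-at-1: output 1 ✗
  N2 stuck-at-0: output 1 ✗
  N2 stuck-at-1: output 1 ✗
  N3 stuck-at-0: output 1 ✗
  N3 stuck-at-1: output 0 ✓
  N4 stuck-at-0: output 0 ✓
  N4 stuck-at-1: output 1 ✗
Consistent faults: {N3 stuck-at-1, N4 stuck-at-0} — 2 in all.

2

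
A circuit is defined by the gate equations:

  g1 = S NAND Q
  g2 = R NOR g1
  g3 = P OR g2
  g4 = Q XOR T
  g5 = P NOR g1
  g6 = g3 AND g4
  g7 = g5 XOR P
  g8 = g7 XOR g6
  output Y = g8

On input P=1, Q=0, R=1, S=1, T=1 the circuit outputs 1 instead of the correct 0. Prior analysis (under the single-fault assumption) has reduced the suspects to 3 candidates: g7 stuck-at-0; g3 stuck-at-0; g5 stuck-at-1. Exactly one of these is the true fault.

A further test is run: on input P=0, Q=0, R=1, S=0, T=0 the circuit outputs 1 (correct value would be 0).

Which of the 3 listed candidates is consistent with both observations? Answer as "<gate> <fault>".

Evaluate each candidate on input P=0, Q=0, R=1, S=0, T=0:
  g7 stuck-at-0: g1=1, g2=0, g3=0, g4=0, g5=0, g6=0, g7=0 [stuck-at-0], g8=0 → 0 — eliminated
  g3 stuck-at-0: g1=1, g2=0, g3=0 [stuck-at-0], g4=0, g5=0, g6=0, g7=0, g8=0 → 0 — eliminated
  g5 stuck-at-1: g1=1, g2=0, g3=0, g4=0, g5=1 [stuck-at-1], g6=0, g7=1, g8=1 → 1 — matches
Only g5 stuck-at-1 reproduces the observed 1.

g5 stuck-at-1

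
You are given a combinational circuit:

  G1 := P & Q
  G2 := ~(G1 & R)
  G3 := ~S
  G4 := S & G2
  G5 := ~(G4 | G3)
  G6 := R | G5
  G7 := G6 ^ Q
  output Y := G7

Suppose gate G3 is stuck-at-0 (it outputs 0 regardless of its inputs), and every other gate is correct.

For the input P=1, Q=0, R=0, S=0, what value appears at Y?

Propagate with G3 forced: G1=0, G2=1, G3=0 [stuck-at-0], G4=0, G5=1, G6=1, G7=1.
So Y = 1. (Without the fault it would be 0.)

1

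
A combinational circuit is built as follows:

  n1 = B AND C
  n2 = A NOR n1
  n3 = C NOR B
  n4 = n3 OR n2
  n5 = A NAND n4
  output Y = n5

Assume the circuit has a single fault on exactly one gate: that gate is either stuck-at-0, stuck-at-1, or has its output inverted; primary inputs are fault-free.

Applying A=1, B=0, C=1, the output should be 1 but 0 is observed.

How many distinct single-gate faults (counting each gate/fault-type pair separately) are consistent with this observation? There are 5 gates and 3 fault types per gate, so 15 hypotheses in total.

8

Fault-free: n1=0, n2=0, n3=0, n4=0, n5=1 → 1. Observed 0.
  n1: none of the 3 fault types match ✗
  n2: stuck-at-1, inverted output ✓; others ✗
  n3: stuck-at-1, inverted output ✓; others ✗
  n4: stuck-at-1, inverted output ✓; others ✗
  n5: stuck-at-0, inverted output ✓; others ✗
Consistent faults: {n2 stuck-at-1, n2 inverted output, n3 stuck-at-1, n3 inverted output, n4 stuck-at-1, n4 inverted output, n5 stuck-at-0, n5 inverted output} — 8 in all.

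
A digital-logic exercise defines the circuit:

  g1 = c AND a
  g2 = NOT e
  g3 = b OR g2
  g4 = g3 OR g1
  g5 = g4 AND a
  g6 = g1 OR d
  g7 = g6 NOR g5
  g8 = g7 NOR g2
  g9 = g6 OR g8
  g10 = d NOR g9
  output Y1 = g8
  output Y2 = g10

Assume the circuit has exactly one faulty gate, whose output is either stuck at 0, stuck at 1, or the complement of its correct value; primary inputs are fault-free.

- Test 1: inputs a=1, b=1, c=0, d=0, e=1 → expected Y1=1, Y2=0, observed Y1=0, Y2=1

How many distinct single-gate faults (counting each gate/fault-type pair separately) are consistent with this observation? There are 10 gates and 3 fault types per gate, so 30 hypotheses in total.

Fault-free: g1=0, g2=0, g3=1, g4=1, g5=1, g6=0, g7=0, g8=1, g9=1, g10=0 → Y1=1, Y2=0. Observed Y1=0, Y2=1.
  g1: none of the 3 fault types match ✗
  g2: stuck-at-1, inverted output ✓; others ✗
  g3: stuck-at-0, inverted output ✓; others ✗
  g4: stuck-at-0, inverted output ✓; others ✗
  g5: stuck-at-0, inverted output ✓; others ✗
  g6: none of the 3 fault types match ✗
  g7: stuck-at-1, inverted output ✓; others ✗
  g8: stuck-at-0, inverted output ✓; others ✗
  g9: none of the 3 fault types match ✗
  g10: none of the 3 fault types match ✗
Consistent faults: {g2 stuck-at-1, g2 inverted output, g3 stuck-at-0, g3 inverted output, g4 stuck-at-0, g4 inverted output, g5 stuck-at-0, g5 inverted output, g7 stuck-at-1, g7 inverted output, g8 stuck-at-0, g8 inverted output} — 12 in all.

12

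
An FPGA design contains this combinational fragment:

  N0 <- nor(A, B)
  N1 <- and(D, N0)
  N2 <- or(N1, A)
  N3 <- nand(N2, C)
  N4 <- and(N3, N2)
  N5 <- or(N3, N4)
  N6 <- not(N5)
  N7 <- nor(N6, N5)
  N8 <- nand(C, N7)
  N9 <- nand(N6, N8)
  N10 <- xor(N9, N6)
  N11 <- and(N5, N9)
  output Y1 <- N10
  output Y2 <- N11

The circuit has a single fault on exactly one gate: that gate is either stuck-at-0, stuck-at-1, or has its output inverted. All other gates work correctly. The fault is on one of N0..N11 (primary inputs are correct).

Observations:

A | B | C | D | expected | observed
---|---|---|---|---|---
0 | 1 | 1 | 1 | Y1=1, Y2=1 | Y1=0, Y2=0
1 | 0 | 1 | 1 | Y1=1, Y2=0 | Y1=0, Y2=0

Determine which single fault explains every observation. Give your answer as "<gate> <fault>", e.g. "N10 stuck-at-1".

Fault-free values for test 1 (A=0, B=1, C=1, D=1): N0=0, N1=0, N2=0, N3=1, N4=0, N5=1, N6=0, N7=0, N8=1, N9=1, N10=1, N11=1, giving Y1=1, Y2=1. Observed Y1=0, Y2=0.
Test 1: faults giving observed Y1=0, Y2=0 are {N9 stuck-at-0, N9 inverted output}.
Test 2 (A=1, B=0, C=1, D=1): fault-free N0=0, N1=0, N2=1, N3=0, N4=0, N5=0, N6=1, N7=0, N8=1, N9=0, N10=1, N11=0 → Y1=1, Y2=0; observed Y1=0, Y2=0. Eliminates N9 stuck-at-0.
Only N9 inverted output is consistent with every test.

N9 inverted output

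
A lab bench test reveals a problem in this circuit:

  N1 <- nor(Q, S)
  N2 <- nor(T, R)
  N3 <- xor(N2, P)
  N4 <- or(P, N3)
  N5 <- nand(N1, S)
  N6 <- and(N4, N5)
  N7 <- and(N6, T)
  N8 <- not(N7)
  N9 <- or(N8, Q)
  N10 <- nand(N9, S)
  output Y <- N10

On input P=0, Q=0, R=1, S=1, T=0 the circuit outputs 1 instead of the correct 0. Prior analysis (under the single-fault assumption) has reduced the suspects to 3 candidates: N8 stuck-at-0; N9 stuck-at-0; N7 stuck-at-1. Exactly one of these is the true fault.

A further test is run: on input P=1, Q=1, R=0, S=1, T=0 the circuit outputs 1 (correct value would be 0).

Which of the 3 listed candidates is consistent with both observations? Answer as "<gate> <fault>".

N9 stuck-at-0

Evaluate each candidate on input P=1, Q=1, R=0, S=1, T=0:
  N8 stuck-at-0: N1=0, N2=1, N3=0, N4=1, N5=1, N6=1, N7=0, N8=0 [stuck-at-0], N9=1, N10=0 → 0 — eliminated
  N9 stuck-at-0: N1=0, N2=1, N3=0, N4=1, N5=1, N6=1, N7=0, N8=1, N9=0 [stuck-at-0], N10=1 → 1 — matches
  N7 stuck-at-1: N1=0, N2=1, N3=0, N4=1, N5=1, N6=1, N7=1 [stuck-at-1], N8=0, N9=1, N10=0 → 0 — eliminated
Only N9 stuck-at-0 reproduces the observed 1.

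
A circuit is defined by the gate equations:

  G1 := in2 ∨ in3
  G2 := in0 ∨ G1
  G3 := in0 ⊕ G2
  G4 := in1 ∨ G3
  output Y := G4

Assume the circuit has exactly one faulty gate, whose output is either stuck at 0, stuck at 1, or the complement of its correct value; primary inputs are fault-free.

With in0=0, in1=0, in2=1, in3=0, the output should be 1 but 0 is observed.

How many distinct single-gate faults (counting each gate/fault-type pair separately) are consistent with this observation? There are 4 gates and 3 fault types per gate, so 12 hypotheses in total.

Fault-free: G1=1, G2=1, G3=1, G4=1 → 1. Observed 0.
  G1 stuck-at-0: output 0 ✓
  G1 stuck-at-1: output 1 ✗
  G1 inverted output: output 0 ✓
  G2 stuck-at-0: output 0 ✓
  G2 stuck-at-1: output 1 ✗
  G2 inverted output: output 0 ✓
  G3 stuck-at-0: output 0 ✓
  G3 stuck-at-1: output 1 ✗
  G3 inverted output: output 0 ✓
  G4 stuck-at-0: output 0 ✓
  G4 stuck-at-1: output 1 ✗
  G4 inverted output: output 0 ✓
Consistent faults: {G1 stuck-at-0, G1 inverted output, G2 stuck-at-0, G2 inverted output, G3 stuck-at-0, G3 inverted output, G4 stuck-at-0, G4 inverted output} — 8 in all.

8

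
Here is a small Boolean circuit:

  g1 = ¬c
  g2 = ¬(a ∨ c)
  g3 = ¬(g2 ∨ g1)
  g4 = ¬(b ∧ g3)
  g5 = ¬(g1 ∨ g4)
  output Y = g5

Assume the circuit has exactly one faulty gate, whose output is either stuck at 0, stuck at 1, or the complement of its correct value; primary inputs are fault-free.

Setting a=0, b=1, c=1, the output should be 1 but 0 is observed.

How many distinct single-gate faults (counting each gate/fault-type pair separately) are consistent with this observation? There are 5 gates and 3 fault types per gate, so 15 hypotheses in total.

Fault-free: g1=0, g2=0, g3=1, g4=0, g5=1 → 1. Observed 0.
  g1: stuck-at-1, inverted output ✓; others ✗
  g2: stuck-at-1, inverted output ✓; others ✗
  g3: stuck-at-0, inverted output ✓; others ✗
  g4: stuck-at-1, inverted output ✓; others ✗
  g5: stuck-at-0, inverted output ✓; others ✗
Consistent faults: {g1 stuck-at-1, g1 inverted output, g2 stuck-at-1, g2 inverted output, g3 stuck-at-0, g3 inverted output, g4 stuck-at-1, g4 inverted output, g5 stuck-at-0, g5 inverted output} — 10 in all.

10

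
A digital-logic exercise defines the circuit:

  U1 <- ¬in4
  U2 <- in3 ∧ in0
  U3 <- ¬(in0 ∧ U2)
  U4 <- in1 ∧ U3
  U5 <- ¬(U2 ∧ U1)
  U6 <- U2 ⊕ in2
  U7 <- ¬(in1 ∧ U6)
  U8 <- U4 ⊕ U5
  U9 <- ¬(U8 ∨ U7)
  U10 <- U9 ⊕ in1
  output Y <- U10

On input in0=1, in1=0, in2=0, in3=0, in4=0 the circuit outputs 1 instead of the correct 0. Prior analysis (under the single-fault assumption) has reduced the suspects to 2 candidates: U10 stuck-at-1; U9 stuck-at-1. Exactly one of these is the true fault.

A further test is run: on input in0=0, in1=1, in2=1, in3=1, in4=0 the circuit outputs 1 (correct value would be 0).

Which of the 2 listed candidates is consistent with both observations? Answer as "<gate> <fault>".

Evaluate each candidate on input in0=0, in1=1, in2=1, in3=1, in4=0:
  U10 stuck-at-1: U1=1, U2=0, U3=1, U4=1, U5=1, U6=1, U7=0, U8=0, U9=1, U10=1 [stuck-at-1] → 1 — matches
  U9 stuck-at-1: U1=1, U2=0, U3=1, U4=1, U5=1, U6=1, U7=0, U8=0, U9=1 [stuck-at-1], U10=0 → 0 — eliminated
Only U10 stuck-at-1 reproduces the observed 1.

U10 stuck-at-1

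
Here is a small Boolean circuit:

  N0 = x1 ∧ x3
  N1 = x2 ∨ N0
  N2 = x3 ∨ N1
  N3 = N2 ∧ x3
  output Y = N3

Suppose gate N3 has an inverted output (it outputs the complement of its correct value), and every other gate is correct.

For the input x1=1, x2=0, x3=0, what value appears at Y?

Propagate with N3 forced: N0=0, N1=0, N2=0, N3=1 [inverted output].
So Y = 1. (Without the fault it would be 0.)

1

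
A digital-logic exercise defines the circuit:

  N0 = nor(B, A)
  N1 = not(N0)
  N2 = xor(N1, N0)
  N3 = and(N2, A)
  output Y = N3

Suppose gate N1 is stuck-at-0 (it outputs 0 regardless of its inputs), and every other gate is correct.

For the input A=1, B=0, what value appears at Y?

0

Propagate with N1 forced: N0=0, N1=0 [stuck-at-0], N2=0, N3=0.
So Y = 0. (Without the fault it would be 1.)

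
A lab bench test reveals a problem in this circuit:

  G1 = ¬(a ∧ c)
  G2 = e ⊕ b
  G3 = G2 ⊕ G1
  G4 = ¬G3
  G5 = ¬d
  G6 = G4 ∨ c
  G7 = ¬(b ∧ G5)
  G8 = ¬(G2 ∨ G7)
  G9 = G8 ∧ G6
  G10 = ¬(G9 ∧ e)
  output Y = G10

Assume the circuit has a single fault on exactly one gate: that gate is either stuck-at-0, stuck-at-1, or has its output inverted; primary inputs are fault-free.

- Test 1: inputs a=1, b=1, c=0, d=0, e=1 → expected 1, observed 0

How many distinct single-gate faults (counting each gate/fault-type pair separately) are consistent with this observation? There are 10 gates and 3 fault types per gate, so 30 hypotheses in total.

Fault-free: G1=1, G2=0, G3=1, G4=0, G5=1, G6=0, G7=0, G8=1, G9=0, G10=1 → 1. Observed 0.
  G1: stuck-at-0, inverted output ✓; others ✗
  G2: none of the 3 fault types match ✗
  G3: stuck-at-0, inverted output ✓; others ✗
  G4: stuck-at-1, inverted output ✓; others ✗
  G5: none of the 3 fault types match ✗
  G6: stuck-at-1, inverted output ✓; others ✗
  G7: none of the 3 fault types match ✗
  G8: none of the 3 fault types match ✗
  G9: stuck-at-1, inverted output ✓; others ✗
  G10: stuck-at-0, inverted output ✓; others ✗
Consistent faults: {G1 stuck-at-0, G1 inverted output, G3 stuck-at-0, G3 inverted output, G4 stuck-at-1, G4 inverted output, G6 stuck-at-1, G6 inverted output, G9 stuck-at-1, G9 inverted output, G10 stuck-at-0, G10 inverted output} — 12 in all.

12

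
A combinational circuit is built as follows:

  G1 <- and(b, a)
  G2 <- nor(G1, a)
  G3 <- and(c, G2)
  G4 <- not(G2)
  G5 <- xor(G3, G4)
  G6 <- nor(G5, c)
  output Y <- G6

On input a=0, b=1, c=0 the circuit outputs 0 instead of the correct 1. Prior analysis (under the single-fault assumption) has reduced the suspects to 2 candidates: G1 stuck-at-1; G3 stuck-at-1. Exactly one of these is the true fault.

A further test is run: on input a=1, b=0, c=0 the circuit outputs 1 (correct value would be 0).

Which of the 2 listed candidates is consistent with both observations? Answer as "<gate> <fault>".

Evaluate each candidate on input a=1, b=0, c=0:
  G1 stuck-at-1: G1=1 [stuck-at-1], G2=0, G3=0, G4=1, G5=1, G6=0 → 0 — eliminated
  G3 stuck-at-1: G1=0, G2=0, G3=1 [stuck-at-1], G4=1, G5=0, G6=1 → 1 — matches
Only G3 stuck-at-1 reproduces the observed 1.

G3 stuck-at-1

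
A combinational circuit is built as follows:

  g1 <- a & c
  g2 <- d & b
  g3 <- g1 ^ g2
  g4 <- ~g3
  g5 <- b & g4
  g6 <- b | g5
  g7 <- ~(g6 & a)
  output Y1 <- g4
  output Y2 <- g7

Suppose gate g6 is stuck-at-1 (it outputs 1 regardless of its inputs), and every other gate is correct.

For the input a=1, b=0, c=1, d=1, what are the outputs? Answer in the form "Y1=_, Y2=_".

Y1=0, Y2=0

Propagate with g6 forced: g1=1, g2=0, g3=1, g4=0, g5=0, g6=1 [stuck-at-1], g7=0.
So the outputs are Y1=0, Y2=0. (Without the fault they would be Y1=0, Y2=1.)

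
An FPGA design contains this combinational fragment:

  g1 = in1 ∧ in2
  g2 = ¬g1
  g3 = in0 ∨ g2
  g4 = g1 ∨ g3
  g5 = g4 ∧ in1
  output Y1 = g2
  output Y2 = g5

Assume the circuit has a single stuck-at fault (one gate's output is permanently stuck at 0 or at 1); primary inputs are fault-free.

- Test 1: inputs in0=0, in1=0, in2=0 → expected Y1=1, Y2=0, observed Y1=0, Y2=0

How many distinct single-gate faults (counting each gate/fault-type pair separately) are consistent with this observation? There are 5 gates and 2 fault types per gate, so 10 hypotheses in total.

2

Fault-free: g1=0, g2=1, g3=1, g4=1, g5=0 → Y1=1, Y2=0. Observed Y1=0, Y2=0.
  g1 stuck-at-0: output Y1=1, Y2=0 ✗
  g1 stuck-at-1: output Y1=0, Y2=0 ✓
  g2 stuck-at-0: output Y1=0, Y2=0 ✓
  g2 stuck-at-1: output Y1=1, Y2=0 ✗
  g3 stuck-at-0: output Y1=1, Y2=0 ✗
  g3 stuck-at-1: output Y1=1, Y2=0 ✗
  g4 stuck-at-0: output Y1=1, Y2=0 ✗
  g4 stuck-at-1: output Y1=1, Y2=0 ✗
  g5 stuck-at-0: output Y1=1, Y2=0 ✗
  g5 stuck-at-1: output Y1=1, Y2=1 ✗
Consistent faults: {g1 stuck-at-1, g2 stuck-at-0} — 2 in all.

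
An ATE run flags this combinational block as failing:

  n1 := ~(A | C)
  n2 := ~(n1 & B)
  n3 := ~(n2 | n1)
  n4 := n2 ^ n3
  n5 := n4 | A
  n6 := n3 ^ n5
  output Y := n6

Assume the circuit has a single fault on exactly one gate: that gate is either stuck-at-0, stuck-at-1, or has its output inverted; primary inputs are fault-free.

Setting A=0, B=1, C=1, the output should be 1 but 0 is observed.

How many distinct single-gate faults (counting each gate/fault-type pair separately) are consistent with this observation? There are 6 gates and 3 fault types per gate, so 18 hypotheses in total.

Fault-free: n1=0, n2=1, n3=0, n4=1, n5=1, n6=1 → 1. Observed 0.
  n1: stuck-at-1, inverted output ✓; others ✗
  n2: stuck-at-0, inverted output ✓; others ✗
  n3: none of the 3 fault types match ✗
  n4: stuck-at-0, inverted output ✓; others ✗
  n5: stuck-at-0, inverted output ✓; others ✗
  n6: stuck-at-0, inverted output ✓; others ✗
Consistent faults: {n1 stuck-at-1, n1 inverted output, n2 stuck-at-0, n2 inverted output, n4 stuck-at-0, n4 inverted output, n5 stuck-at-0, n5 inverted output, n6 stuck-at-0, n6 inverted output} — 10 in all.

10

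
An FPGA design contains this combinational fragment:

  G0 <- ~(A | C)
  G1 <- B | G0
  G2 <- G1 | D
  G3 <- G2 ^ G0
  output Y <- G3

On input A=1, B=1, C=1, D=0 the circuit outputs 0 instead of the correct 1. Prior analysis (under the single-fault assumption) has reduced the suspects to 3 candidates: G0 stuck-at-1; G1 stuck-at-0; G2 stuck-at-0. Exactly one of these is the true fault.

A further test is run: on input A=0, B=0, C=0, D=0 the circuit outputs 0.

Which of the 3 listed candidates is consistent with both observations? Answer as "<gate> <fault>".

Evaluate each candidate on input A=0, B=0, C=0, D=0:
  G0 stuck-at-1: G0=1 [stuck-at-1], G1=1, G2=1, G3=0 → 0 — matches
  G1 stuck-at-0: G0=1, G1=0 [stuck-at-0], G2=0, G3=1 → 1 — eliminated
  G2 stuck-at-0: G0=1, G1=1, G2=0 [stuck-at-0], G3=1 → 1 — eliminated
Only G0 stuck-at-1 reproduces the observed 0.

G0 stuck-at-1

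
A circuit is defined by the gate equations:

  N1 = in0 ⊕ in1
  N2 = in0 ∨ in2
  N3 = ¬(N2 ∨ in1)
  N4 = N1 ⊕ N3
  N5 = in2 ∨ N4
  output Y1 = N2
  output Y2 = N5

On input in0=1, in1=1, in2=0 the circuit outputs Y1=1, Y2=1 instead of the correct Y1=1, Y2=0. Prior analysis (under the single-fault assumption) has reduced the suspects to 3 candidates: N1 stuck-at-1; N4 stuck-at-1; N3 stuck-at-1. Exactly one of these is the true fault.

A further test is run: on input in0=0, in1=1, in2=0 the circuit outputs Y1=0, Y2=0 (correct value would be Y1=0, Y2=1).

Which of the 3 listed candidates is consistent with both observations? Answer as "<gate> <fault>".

Evaluate each candidate on input in0=0, in1=1, in2=0:
  N1 stuck-at-1: N1=1 [stuck-at-1], N2=0, N3=0, N4=1, N5=1 → Y1=0, Y2=1 — eliminated
  N4 stuck-at-1: N1=1, N2=0, N3=0, N4=1 [stuck-at-1], N5=1 → Y1=0, Y2=1 — eliminated
  N3 stuck-at-1: N1=1, N2=0, N3=1 [stuck-at-1], N4=0, N5=0 → Y1=0, Y2=0 — matches
Only N3 stuck-at-1 reproduces the observed Y1=0, Y2=0.

N3 stuck-at-1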